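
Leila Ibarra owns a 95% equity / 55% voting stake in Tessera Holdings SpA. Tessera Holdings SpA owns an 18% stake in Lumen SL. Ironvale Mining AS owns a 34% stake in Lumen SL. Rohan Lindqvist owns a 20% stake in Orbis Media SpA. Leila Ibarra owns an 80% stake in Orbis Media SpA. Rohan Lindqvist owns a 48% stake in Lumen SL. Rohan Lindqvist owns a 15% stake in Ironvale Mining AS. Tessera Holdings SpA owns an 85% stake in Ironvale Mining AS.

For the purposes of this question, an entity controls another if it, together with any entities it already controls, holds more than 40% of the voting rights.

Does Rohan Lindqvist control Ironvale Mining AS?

No

Rohan holds 48% of Lumen, so Rohan controls Lumen.
In Ironvale, Rohan's side holds only 15%, not > 40%.
So Rohan does not control Ironvale.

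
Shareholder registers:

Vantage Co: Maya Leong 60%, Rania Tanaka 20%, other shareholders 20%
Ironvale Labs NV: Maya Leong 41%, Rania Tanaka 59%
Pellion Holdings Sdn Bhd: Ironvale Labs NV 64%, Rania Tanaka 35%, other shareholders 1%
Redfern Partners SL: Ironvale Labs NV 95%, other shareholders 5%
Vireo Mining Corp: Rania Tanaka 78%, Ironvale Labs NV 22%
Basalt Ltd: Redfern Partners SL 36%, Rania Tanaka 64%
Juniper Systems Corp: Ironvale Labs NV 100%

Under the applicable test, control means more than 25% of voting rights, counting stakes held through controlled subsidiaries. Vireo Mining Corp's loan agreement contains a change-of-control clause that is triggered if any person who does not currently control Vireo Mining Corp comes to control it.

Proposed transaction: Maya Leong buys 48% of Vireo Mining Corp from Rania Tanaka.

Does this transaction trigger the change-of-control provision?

Yes

The purchase adds only to Maya's holdings (Rania's stake shrinks), so Maya is the only person who could newly come to control Vireo.
Maya holds 60% of Vantage, so Maya controls Vantage.
Maya holds 41% of Ironvale, so Maya controls Ironvale.
Ironvale holds 64% of Pellion, so Maya controls Pellion.
Ironvale holds 95% of Redfern, so Maya controls Redfern.
Redfern holds 36% of Basalt, so Maya controls Basalt.
Ironvale holds 100% of Juniper, so Maya controls Juniper.
In Vireo, Maya's side holds only 22%, not > 25%.
So before the transaction, Maya does not control Vireo.
After the purchase, Maya holds 48% of Vireo directly, and Rania's stake falls to 30%.
Ironvale and Maya together hold 22% + 48% = 70% of Vireo, so Maya controls Vireo.
Maya did not control Vireo before and does after, so the clause is triggered.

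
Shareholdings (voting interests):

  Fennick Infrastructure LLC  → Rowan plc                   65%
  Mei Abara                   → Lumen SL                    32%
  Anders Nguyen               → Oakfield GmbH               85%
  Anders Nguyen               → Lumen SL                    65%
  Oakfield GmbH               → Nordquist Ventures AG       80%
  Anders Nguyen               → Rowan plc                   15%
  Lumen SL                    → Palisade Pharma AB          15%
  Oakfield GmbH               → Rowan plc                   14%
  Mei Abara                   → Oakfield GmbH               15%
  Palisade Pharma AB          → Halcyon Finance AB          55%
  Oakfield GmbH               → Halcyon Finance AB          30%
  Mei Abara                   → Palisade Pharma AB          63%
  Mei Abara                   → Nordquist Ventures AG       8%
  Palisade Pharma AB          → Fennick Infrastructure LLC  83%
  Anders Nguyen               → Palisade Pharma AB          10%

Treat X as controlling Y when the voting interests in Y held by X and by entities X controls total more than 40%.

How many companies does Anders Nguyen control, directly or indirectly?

Anders holds 65% of Lumen, so Anders controls Lumen.
Anders holds 85% of Oakfield, so Anders controls Oakfield.
Oakfield holds 80% of Nordquist, so Anders controls Nordquist.
No other company's threshold is met.
Anders controls 3 companies.

3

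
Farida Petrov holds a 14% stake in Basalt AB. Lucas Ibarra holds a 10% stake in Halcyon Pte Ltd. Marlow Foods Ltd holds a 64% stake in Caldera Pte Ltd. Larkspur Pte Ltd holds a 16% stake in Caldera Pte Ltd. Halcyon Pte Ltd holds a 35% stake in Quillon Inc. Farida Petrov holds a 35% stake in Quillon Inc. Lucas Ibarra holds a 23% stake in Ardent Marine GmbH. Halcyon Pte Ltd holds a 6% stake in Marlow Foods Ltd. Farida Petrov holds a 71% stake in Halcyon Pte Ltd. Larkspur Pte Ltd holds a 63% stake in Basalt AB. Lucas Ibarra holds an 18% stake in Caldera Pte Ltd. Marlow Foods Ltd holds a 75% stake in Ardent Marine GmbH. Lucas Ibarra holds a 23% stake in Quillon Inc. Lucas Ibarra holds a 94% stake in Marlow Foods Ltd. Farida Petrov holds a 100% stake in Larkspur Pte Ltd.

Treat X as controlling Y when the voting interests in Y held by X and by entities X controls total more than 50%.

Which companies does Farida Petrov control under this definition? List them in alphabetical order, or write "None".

Farida holds 100% of Larkspur, so Farida controls Larkspur.
Farida holds 71% of Halcyon, so Farida controls Halcyon.
Farida and Halcyon together hold 35% + 35% = 70% of Quillon, so Farida controls Quillon.
Farida and Larkspur together hold 14% + 63% = 77% of Basalt, so Farida controls Basalt.
No other company's threshold is met.

Basalt AB, Halcyon Pte Ltd, Larkspur Pte Ltd, Quillon Inc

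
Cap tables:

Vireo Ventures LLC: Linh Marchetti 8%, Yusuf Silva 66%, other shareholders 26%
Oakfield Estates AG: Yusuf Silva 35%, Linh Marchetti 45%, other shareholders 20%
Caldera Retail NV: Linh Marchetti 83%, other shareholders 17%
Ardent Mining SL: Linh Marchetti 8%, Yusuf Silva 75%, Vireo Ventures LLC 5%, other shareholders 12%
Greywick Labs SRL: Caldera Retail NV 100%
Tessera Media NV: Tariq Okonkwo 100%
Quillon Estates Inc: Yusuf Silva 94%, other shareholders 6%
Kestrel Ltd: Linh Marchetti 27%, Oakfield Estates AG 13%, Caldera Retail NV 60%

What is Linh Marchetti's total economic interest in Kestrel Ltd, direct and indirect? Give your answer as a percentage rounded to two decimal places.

82.65%

Linh reaches Kestrel along 3 paths.
Direct stake: 27% = 27%.
Via Oakfield: 45% × 13% = 5.85%.
Via Caldera: 83% × 60% = 49.8%.
Total: 27% + 5.85% + 49.8% = 82.65%.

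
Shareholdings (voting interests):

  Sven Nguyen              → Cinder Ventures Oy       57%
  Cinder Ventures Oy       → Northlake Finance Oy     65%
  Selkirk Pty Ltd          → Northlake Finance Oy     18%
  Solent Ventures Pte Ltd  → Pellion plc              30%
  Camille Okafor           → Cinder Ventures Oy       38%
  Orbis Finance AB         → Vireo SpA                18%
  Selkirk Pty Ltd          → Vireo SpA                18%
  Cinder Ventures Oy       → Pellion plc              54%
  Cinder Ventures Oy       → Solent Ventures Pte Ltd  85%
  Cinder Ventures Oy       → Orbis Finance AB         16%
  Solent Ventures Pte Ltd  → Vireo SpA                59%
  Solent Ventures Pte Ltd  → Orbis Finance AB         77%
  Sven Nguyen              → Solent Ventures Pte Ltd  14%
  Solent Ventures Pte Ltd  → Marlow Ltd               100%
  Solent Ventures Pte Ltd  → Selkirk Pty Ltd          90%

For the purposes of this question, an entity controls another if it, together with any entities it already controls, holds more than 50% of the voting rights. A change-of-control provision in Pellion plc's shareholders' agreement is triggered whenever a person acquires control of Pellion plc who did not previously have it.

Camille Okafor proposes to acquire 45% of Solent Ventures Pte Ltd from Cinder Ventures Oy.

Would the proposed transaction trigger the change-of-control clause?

No

The purchase adds only to Camille's holdings (Cinder's stake shrinks), so Camille is the only person who could newly come to control Pellion.
Camille's largest direct stake is 38% in Cinder, which does not meet the threshold, so Camille controls no company.
Neither Camille nor any entity Camille controls holds any voting interest in Pellion.
So before the transaction, Camille does not control Pellion.
After the purchase, Camille holds 45% of Solent directly, and Cinder's stake falls to 40%.
Camille's side now holds 45% of Solent, not > 50%, so Camille still does not control Solent.
After the transaction, neither Camille nor any entity Camille controls holds a voting interest in Pellion, so Camille still does not control it.
No new person acquires control, so the clause is not triggered.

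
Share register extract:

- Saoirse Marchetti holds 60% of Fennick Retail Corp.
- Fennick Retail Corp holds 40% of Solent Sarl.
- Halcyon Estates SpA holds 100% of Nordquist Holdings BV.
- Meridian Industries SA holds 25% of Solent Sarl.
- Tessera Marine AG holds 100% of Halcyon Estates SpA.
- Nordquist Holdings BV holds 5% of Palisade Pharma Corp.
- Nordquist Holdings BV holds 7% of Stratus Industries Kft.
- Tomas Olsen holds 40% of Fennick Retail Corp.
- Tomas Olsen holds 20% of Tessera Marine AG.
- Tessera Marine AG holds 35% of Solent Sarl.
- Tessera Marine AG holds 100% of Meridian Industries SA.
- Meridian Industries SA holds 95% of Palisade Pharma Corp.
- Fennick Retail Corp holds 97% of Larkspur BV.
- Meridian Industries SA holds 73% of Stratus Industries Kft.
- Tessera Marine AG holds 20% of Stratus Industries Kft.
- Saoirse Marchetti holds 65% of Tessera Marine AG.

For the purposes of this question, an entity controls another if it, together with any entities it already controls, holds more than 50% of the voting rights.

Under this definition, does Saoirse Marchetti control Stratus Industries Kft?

Saoirse holds 65% of Tessera, so Saoirse controls Tessera.
Tessera holds 100% of Halcyon, so Saoirse controls Halcyon.
Halcyon holds 100% of Nordquist, so Saoirse controls Nordquist.
Tessera holds 100% of Meridian, so Saoirse controls Meridian.
Meridian and Nordquist and Tessera together hold 73% + 7% + 20% = 100% of Stratus, so Saoirse controls Stratus.

Yes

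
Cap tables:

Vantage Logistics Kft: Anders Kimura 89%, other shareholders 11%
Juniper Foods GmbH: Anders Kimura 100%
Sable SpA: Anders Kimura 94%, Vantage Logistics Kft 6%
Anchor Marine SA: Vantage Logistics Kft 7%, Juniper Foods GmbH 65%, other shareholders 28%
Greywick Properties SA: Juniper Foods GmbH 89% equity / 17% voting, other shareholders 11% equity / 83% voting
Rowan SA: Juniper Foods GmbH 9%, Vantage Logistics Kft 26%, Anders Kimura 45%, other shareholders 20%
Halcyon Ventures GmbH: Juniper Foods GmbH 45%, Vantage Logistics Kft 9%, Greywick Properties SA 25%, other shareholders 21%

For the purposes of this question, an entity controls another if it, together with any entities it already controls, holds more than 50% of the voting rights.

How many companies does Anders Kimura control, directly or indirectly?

Anders holds 89% of Vantage, so Anders controls Vantage.
Anders holds 100% of Juniper, so Anders controls Juniper.
Anders and Vantage together hold 94% + 6% = 100% of Sable, so Anders controls Sable.
Vantage and Juniper together hold 7% + 65% = 72% of Anchor, so Anders controls Anchor.
Juniper and Vantage and Anders together hold 9% + 26% + 45% = 80% of Rowan, so Anders controls Rowan.
Juniper and Vantage together hold 45% + 9% = 54% of Halcyon, so Anders controls Halcyon.
No other company's threshold is met.
Anders controls 6 companies.

6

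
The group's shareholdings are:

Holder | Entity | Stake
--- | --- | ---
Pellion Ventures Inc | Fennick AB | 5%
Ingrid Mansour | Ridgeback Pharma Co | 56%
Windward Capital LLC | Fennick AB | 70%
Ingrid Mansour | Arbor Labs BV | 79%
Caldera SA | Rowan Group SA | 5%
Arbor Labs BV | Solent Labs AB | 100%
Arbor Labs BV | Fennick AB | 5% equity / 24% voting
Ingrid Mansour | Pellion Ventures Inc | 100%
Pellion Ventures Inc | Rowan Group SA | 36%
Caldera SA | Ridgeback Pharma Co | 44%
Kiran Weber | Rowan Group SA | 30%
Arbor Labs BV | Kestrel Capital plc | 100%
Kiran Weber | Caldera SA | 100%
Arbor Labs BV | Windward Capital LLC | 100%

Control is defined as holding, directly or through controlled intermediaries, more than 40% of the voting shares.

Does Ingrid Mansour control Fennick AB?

Yes

Ingrid holds 79% of Arbor, so Ingrid controls Arbor.
Arbor holds 100% of Windward, so Ingrid controls Windward.
Ingrid holds 100% of Pellion, so Ingrid controls Pellion.
Pellion and Arbor and Windward together hold 5% + 24% + 70% = 99% of Fennick, so Ingrid controls Fennick.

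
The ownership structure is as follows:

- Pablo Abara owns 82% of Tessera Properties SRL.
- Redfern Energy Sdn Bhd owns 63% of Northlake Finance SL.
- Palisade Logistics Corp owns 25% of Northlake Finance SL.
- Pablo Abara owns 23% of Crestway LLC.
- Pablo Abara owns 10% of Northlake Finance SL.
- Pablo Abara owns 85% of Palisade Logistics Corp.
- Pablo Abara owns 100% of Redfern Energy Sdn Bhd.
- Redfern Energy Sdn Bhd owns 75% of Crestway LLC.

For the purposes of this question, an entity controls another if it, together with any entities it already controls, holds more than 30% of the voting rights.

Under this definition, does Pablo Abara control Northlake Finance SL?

Yes

Pablo holds 100% of Redfern, so Pablo controls Redfern.
Pablo holds 85% of Palisade, so Pablo controls Palisade.
Redfern and Palisade and Pablo together hold 63% + 25% + 10% = 98% of Northlake, so Pablo controls Northlake.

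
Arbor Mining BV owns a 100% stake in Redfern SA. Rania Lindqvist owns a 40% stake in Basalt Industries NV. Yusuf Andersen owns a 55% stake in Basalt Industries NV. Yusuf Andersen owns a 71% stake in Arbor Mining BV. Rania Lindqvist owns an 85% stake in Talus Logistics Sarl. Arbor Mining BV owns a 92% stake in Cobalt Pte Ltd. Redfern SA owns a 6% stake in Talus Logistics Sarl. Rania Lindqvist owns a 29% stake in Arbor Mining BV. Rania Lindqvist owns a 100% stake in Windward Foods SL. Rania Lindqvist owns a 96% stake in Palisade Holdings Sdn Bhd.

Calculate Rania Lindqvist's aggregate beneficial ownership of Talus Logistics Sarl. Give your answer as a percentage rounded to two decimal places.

Rania reaches Talus along 2 paths.
Direct stake: 85% = 85%.
Via Arbor → Redfern: 29% × 100% × 6% = 1.74%.
Total: 85% + 1.74% = 86.74%.

86.74%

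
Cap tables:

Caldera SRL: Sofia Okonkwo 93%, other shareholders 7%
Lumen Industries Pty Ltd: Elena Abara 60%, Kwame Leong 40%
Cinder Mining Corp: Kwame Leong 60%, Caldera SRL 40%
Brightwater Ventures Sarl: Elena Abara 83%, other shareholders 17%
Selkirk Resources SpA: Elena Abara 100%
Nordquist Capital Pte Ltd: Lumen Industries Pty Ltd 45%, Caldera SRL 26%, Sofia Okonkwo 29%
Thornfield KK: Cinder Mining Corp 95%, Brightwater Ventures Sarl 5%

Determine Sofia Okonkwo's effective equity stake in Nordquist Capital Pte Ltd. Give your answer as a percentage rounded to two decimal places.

53.18%

Sofia reaches Nordquist along 2 paths.
Via Caldera: 93% × 26% = 24.18%.
Direct stake: 29% = 29%.
Total: 24.18% + 29% = 53.18%.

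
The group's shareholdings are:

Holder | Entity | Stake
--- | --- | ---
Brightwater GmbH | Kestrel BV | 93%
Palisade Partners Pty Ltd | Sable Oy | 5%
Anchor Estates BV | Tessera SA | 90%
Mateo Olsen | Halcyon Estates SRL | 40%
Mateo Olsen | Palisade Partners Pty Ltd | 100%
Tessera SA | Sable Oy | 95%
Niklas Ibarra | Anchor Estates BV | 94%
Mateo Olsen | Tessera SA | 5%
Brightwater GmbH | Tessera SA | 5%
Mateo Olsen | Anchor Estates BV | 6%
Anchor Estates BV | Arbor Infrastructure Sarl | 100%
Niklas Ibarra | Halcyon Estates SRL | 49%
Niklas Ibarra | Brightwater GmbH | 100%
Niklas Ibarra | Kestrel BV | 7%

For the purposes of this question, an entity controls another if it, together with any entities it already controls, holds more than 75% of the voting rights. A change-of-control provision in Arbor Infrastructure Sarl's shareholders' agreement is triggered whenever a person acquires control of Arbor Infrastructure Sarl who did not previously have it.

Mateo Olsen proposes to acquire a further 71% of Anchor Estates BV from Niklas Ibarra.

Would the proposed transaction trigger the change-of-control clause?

The purchase adds only to Mateo's holdings (Niklas's stake shrinks), so Mateo is the only person who could newly come to control Arbor.
Mateo holds 100% of Palisade, so Mateo controls Palisade.
Neither Mateo nor any entity Mateo controls holds any voting interest in Arbor.
So before the transaction, Mateo does not control Arbor.
After the purchase, Mateo's direct stake in Anchor rises to 6% + 71% = 77%, and Niklas's stake falls to 23%.
Mateo holds 77% of Anchor, so Mateo controls Anchor.
Anchor holds 100% of Arbor, so Mateo controls Arbor.
Mateo did not control Arbor before and does after, so the clause is triggered.

Yes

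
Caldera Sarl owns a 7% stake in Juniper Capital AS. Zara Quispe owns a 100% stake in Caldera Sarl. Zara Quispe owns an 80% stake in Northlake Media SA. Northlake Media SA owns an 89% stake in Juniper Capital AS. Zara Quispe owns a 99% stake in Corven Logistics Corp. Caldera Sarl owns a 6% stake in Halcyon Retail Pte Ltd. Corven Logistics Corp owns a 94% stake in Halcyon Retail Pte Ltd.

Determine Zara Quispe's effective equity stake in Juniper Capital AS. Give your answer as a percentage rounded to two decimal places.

Zara reaches Juniper along 2 paths.
Via Northlake: 80% × 89% = 71.2%.
Via Caldera: 100% × 7% = 7%.
Total: 71.2% + 7% = 78.2%.
Rounded: 78.20%.

78.20%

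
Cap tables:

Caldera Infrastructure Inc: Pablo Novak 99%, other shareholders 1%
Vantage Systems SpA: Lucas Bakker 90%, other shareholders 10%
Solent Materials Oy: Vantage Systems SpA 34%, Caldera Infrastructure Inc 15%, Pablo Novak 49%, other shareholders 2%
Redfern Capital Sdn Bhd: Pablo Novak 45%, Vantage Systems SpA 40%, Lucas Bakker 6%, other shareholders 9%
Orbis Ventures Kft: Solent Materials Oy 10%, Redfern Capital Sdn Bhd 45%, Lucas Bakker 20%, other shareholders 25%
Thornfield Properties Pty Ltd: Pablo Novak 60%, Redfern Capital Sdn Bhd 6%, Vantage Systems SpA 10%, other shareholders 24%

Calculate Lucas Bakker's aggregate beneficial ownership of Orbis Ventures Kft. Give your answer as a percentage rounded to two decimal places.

41.96%

Lucas reaches Orbis along 4 paths.
Via Vantage → Solent: 90% × 34% × 10% = 3.06%.
Via Vantage → Redfern: 90% × 40% × 45% = 16.2%.
Via Redfern: 6% × 45% = 2.7%.
Direct stake: 20% = 20%.
Total: 3.06% + 16.2% + 2.7% + 20% = 41.96%.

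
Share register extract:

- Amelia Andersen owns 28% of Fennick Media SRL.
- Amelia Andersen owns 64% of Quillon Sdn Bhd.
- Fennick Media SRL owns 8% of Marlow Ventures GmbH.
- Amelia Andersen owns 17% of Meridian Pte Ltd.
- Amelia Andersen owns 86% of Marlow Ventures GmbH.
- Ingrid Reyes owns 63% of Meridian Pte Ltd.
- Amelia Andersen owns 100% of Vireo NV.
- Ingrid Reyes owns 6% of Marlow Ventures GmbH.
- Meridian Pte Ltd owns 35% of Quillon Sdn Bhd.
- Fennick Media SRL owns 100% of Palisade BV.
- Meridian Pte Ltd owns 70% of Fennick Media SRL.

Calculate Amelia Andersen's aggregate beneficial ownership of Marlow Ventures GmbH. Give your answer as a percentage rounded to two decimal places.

89.19%

Amelia reaches Marlow along 3 paths.
Via Meridian → Fennick: 17% × 70% × 8% = 0.952%.
Via Fennick: 28% × 8% = 2.24%.
Direct stake: 86% = 86%.
Total: 0.952% + 2.24% + 86% = 89.192%.
Rounded: 89.19%.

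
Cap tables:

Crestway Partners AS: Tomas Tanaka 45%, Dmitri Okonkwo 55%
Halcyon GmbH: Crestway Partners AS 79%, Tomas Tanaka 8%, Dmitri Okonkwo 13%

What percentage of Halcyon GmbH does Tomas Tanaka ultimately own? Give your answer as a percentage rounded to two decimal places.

Tomas reaches Halcyon along 2 paths.
Via Crestway: 45% × 79% = 35.55%.
Direct stake: 8% = 8%.
Total: 35.55% + 8% = 43.55%.

43.55%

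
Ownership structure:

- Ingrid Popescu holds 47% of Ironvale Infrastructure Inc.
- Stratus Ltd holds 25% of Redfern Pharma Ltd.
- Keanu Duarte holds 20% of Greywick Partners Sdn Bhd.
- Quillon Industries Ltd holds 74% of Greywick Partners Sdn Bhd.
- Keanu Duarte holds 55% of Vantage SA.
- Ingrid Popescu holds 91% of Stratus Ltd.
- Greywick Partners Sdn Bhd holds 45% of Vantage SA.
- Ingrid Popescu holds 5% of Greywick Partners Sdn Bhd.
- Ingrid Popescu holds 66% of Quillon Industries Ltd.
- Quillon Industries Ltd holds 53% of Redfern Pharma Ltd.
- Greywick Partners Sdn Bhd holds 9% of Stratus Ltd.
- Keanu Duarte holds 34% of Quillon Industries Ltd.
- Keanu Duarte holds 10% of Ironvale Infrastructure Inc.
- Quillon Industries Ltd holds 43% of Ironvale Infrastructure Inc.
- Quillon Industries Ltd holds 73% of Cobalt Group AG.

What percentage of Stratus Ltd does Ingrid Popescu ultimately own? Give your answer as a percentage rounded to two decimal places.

95.85%

Ingrid reaches Stratus along 3 paths.
Via Quillon → Greywick: 66% × 74% × 9% = 4.3956%.
Via Greywick: 5% × 9% = 0.45%.
Direct stake: 91% = 91%.
Total: 4.3956% + 0.45% + 91% = 95.8456%.
Rounded: 95.85%.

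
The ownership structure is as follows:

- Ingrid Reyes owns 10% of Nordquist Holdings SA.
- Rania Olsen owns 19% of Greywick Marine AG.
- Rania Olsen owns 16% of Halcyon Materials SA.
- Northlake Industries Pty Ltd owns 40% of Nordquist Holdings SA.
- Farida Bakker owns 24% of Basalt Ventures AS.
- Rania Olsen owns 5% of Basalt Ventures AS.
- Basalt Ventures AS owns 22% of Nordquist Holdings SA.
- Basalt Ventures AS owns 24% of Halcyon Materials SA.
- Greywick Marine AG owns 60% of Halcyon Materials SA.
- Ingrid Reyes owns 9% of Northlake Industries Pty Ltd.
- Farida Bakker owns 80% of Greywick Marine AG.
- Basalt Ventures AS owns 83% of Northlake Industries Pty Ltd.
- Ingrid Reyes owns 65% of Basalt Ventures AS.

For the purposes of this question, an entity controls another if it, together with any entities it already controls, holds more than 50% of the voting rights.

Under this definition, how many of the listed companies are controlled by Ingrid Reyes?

3

Ingrid holds 65% of Basalt, so Ingrid controls Basalt.
Basalt and Ingrid together hold 83% + 9% = 92% of Northlake, so Ingrid controls Northlake.
Basalt and Ingrid and Northlake together hold 22% + 10% + 40% = 72% of Nordquist, so Ingrid controls Nordquist.
No other company's threshold is met.
Ingrid controls 3 companies.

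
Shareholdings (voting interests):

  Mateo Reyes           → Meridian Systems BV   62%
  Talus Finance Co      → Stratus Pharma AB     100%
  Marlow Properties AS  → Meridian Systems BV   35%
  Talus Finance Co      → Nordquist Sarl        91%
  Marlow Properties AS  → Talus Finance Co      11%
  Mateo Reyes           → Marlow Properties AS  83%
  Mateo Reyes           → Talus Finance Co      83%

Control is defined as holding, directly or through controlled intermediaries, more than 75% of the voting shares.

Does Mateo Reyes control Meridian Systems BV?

Mateo holds 83% of Marlow, so Mateo controls Marlow.
Mateo and Marlow together hold 62% + 35% = 97% of Meridian, so Mateo controls Meridian.

Yes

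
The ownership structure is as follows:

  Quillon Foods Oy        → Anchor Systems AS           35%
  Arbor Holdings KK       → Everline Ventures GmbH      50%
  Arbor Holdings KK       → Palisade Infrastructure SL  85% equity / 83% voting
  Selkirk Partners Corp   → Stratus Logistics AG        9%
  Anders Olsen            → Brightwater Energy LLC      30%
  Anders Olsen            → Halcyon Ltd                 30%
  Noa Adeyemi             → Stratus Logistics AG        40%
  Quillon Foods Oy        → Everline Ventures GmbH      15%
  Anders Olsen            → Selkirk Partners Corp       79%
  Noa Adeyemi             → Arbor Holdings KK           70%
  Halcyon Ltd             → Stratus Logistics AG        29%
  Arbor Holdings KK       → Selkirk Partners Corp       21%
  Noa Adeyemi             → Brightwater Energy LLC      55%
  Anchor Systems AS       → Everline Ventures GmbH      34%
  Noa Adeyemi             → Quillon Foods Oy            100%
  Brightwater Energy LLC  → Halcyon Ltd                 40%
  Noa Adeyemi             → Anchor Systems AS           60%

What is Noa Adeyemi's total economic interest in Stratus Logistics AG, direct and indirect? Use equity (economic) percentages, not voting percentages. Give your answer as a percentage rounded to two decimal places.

47.70%

Noa reaches Stratus along 3 paths.
Direct stake: 40% = 40%.
Via Brightwater → Halcyon: 55% × 40% × 29% = 6.38%.
Via Arbor → Selkirk: 70% × 21% × 9% = 1.323%.
Total: 40% + 6.38% + 1.323% = 47.703%.
Rounded: 47.70%.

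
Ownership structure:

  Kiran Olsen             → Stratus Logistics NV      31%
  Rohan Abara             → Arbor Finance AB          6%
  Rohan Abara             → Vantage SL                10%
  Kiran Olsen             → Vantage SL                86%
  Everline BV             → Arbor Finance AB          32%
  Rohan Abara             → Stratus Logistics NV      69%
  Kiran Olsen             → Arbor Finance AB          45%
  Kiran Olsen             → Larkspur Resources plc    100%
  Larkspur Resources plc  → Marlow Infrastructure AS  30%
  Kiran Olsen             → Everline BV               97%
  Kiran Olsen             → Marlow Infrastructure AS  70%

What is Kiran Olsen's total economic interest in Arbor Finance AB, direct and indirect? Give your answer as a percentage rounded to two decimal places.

Kiran reaches Arbor along 2 paths.
Direct stake: 45% = 45%.
Via Everline: 97% × 32% = 31.04%.
Total: 45% + 31.04% = 76.04%.

76.04%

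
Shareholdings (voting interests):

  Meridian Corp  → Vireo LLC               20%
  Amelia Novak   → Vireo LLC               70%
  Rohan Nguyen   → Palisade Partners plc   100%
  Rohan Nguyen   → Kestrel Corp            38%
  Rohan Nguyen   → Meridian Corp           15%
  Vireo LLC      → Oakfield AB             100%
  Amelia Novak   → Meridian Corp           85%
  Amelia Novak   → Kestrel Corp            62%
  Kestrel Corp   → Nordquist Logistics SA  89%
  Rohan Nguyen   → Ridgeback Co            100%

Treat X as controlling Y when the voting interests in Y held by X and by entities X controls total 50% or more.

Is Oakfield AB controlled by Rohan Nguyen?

Rohan holds 100% of Ridgeback, so Rohan controls Ridgeback.
Rohan holds 100% of Palisade, so Rohan controls Palisade.
Neither Rohan nor any entity Rohan controls holds any voting interest in Oakfield.
So Rohan does not control Oakfield.

No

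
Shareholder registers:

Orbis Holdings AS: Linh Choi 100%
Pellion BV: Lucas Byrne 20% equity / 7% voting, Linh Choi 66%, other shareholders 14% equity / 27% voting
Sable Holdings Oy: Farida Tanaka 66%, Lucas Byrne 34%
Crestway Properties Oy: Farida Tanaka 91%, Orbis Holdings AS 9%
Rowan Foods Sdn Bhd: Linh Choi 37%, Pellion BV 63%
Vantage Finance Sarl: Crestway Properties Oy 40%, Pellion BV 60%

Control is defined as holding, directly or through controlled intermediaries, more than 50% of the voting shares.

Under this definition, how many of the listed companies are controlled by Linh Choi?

4

Linh holds 100% of Orbis, so Linh controls Orbis.
Linh holds 66% of Pellion, so Linh controls Pellion.
Linh and Pellion together hold 37% + 63% = 100% of Rowan, so Linh controls Rowan.
Pellion holds 60% of Vantage, so Linh controls Vantage.
No other company's threshold is met.
Linh controls 4 companies.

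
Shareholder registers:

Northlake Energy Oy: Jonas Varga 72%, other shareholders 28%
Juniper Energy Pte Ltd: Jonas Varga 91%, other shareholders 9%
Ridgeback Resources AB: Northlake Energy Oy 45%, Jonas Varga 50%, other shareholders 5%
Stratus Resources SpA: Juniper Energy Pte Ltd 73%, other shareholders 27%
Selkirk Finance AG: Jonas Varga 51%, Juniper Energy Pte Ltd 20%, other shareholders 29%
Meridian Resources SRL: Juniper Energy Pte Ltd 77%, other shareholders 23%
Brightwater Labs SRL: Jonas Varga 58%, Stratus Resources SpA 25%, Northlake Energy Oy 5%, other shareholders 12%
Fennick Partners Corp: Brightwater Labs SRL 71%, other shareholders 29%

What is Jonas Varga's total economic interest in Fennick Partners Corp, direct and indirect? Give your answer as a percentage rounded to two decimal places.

55.53%

Jonas reaches Fennick along 3 paths.
Via Brightwater: 58% × 71% = 41.18%.
Via Juniper → Stratus → Brightwater: 91% × 73% × 25% × 71% = 11.791325%.
Via Northlake → Brightwater: 72% × 5% × 71% = 2.556%.
Total: 41.18% + 11.791325% + 2.556% = 55.527325%.
Rounded: 55.53%.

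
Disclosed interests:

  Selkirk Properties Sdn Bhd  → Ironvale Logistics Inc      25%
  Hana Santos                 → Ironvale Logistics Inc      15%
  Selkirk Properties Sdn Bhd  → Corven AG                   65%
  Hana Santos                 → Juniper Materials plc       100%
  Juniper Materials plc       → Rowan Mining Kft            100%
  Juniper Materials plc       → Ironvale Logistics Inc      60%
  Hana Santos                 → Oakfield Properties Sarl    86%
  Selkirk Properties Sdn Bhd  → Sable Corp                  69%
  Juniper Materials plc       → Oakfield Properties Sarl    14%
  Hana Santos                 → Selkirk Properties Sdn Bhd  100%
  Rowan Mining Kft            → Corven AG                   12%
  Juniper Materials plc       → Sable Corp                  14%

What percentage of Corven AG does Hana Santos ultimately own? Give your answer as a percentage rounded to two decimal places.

77.00%

Hana reaches Corven along 2 paths.
Via Selkirk: 100% × 65% = 65%.
Via Juniper → Rowan: 100% × 100% × 12% = 12%.
Total: 65% + 12% = 77%.
Rounded: 77.00%.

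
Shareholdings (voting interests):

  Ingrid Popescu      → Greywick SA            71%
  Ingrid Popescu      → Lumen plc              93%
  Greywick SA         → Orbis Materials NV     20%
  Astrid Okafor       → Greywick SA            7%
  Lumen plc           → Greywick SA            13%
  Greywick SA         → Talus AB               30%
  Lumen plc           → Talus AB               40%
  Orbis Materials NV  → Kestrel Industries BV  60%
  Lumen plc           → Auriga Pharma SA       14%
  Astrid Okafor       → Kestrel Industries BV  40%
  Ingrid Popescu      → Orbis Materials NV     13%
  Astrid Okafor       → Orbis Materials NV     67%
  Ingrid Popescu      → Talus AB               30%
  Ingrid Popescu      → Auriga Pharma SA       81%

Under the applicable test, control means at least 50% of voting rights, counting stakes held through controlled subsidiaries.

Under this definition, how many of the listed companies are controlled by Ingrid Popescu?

4

Ingrid holds 93% of Lumen, so Ingrid controls Lumen.
Lumen and Ingrid together hold 13% + 71% = 84% of Greywick, so Ingrid controls Greywick.
Lumen and Ingrid and Greywick together hold 40% + 30% + 30% = 100% of Talus, so Ingrid controls Talus.
Ingrid and Lumen together hold 81% + 14% = 95% of Auriga, so Ingrid controls Auriga.
No other company's threshold is met.
Ingrid controls 4 companies.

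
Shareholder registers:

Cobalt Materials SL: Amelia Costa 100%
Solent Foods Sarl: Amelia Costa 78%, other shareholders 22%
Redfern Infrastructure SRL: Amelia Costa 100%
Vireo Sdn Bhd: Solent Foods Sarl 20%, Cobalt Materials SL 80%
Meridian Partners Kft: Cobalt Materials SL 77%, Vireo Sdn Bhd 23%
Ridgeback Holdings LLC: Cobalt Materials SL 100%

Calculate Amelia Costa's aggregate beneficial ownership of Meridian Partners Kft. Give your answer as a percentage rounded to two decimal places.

Amelia reaches Meridian along 3 paths.
Via Cobalt: 100% × 77% = 77%.
Via Solent → Vireo: 78% × 20% × 23% = 3.588%.
Via Cobalt → Vireo: 100% × 80% × 23% = 18.4%.
Total: 77% + 3.588% + 18.4% = 98.988%.
Rounded: 98.99%.

98.99%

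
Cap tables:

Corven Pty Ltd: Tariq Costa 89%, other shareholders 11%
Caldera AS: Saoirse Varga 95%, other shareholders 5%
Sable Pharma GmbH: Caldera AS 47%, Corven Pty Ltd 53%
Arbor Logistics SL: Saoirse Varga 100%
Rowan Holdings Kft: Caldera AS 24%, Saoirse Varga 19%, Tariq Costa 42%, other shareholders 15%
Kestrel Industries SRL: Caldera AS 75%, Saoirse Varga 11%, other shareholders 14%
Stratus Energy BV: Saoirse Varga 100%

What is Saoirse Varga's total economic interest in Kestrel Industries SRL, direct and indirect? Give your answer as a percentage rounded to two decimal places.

Saoirse reaches Kestrel along 2 paths.
Via Caldera: 95% × 75% = 71.25%.
Direct stake: 11% = 11%.
Total: 71.25% + 11% = 82.25%.

82.25%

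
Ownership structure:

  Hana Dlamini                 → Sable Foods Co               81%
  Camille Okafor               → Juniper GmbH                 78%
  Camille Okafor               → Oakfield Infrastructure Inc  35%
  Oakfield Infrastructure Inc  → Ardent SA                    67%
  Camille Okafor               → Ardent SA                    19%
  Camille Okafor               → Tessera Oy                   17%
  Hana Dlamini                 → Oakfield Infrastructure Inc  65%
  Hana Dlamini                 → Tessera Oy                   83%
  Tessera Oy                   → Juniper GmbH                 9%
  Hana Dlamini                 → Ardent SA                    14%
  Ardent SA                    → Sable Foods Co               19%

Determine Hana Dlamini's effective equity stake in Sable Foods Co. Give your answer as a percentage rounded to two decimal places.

Hana reaches Sable along 3 paths.
Via Oakfield → Ardent: 65% × 67% × 19% = 8.2745%.
Via Ardent: 14% × 19% = 2.66%.
Direct stake: 81% = 81%.
Total: 8.2745% + 2.66% + 81% = 91.9345%.
Rounded: 91.93%.

91.93%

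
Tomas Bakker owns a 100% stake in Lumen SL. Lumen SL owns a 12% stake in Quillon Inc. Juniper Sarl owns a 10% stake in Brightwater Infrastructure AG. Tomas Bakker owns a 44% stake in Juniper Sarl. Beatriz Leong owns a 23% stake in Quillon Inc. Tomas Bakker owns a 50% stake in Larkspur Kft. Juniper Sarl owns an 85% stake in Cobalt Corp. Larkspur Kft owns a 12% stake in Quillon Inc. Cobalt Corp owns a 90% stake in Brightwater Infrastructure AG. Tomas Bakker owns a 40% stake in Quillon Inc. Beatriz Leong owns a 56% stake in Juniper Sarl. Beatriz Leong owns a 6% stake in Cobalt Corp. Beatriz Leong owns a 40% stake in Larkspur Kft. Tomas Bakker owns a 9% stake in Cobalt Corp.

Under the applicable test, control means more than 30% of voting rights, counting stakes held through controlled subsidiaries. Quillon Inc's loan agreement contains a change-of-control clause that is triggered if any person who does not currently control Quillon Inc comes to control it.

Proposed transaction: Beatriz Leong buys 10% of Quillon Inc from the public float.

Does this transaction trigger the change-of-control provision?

No

The purchase changes only Beatriz's holdings, so Beatriz is the only person who could newly come to control Quillon.
Beatriz holds 40% of Larkspur, so Beatriz controls Larkspur.
Beatriz and Larkspur together hold 23% + 12% = 35% of Quillon, so Beatriz controls Quillon.
So Beatriz already controls Quillon before the transaction.
After the purchase, Beatriz's direct stake in Quillon rises to 23% + 10% = 33%.
Beatriz controlled Quillon already, so this is not a new person acquiring control; every other person's position is unchanged or reduced.
No new person acquires control, so the clause is not triggered.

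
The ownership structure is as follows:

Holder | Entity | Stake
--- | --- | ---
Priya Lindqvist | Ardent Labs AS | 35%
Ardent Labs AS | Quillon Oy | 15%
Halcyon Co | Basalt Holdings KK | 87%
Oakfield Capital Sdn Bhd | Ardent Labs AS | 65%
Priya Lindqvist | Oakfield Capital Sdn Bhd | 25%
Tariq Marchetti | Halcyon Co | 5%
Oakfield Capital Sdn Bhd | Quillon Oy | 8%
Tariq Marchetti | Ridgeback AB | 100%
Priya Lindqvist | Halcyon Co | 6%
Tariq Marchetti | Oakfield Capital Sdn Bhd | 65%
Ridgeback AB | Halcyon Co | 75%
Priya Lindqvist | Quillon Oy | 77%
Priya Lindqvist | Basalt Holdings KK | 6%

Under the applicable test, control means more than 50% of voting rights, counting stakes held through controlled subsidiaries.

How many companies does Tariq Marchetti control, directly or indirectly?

5

Tariq holds 65% of Oakfield, so Tariq controls Oakfield.
Tariq holds 100% of Ridgeback, so Tariq controls Ridgeback.
Oakfield holds 65% of Ardent, so Tariq controls Ardent.
Ridgeback and Tariq together hold 75% + 5% = 80% of Halcyon, so Tariq controls Halcyon.
Halcyon holds 87% of Basalt, so Tariq controls Basalt.
No other company's threshold is met.
Tariq controls 5 companies.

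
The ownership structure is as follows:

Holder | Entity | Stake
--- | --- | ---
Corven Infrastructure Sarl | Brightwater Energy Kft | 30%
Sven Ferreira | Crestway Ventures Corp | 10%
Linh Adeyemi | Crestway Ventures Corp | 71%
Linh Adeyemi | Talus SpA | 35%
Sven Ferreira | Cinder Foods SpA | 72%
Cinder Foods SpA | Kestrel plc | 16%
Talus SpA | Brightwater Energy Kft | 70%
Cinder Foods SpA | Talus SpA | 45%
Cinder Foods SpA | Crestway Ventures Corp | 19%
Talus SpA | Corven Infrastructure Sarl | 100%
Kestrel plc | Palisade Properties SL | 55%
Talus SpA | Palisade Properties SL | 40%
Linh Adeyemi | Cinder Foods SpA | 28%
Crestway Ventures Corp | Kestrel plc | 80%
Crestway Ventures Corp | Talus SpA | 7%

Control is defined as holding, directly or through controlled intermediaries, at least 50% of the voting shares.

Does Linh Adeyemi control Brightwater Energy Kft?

Linh holds 71% of Crestway, so Linh controls Crestway.
Crestway holds 80% of Kestrel, so Linh controls Kestrel.
Kestrel holds 55% of Palisade, so Linh controls Palisade.
Neither Linh nor any entity Linh controls holds any voting interest in Brightwater.
So Linh does not control Brightwater.

No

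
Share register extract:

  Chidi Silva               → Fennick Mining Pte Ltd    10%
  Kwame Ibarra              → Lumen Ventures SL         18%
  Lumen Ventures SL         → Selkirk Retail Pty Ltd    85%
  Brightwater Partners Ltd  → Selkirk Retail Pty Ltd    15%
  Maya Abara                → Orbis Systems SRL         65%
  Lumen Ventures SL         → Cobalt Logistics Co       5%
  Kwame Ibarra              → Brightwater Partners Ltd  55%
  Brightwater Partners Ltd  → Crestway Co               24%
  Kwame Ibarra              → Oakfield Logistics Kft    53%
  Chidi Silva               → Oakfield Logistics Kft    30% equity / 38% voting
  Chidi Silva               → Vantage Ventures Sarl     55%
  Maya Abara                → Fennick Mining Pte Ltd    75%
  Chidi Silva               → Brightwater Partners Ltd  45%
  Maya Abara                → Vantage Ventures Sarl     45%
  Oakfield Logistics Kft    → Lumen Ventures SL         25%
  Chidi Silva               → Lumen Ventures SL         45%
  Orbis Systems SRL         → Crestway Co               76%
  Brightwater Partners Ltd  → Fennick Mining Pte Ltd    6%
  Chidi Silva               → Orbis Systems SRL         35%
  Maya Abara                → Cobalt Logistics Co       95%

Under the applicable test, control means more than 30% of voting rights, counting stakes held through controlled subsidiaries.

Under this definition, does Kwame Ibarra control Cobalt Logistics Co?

No

Kwame holds 53% of Oakfield, so Kwame controls Oakfield.
Kwame holds 55% of Brightwater, so Kwame controls Brightwater.
Oakfield and Kwame together hold 25% + 18% = 43% of Lumen, so Kwame controls Lumen.
Lumen and Brightwater together hold 85% + 15% = 100% of Selkirk, so Kwame controls Selkirk.
In Cobalt, Kwame's side holds only 5%, not > 30%.
So Kwame does not control Cobalt.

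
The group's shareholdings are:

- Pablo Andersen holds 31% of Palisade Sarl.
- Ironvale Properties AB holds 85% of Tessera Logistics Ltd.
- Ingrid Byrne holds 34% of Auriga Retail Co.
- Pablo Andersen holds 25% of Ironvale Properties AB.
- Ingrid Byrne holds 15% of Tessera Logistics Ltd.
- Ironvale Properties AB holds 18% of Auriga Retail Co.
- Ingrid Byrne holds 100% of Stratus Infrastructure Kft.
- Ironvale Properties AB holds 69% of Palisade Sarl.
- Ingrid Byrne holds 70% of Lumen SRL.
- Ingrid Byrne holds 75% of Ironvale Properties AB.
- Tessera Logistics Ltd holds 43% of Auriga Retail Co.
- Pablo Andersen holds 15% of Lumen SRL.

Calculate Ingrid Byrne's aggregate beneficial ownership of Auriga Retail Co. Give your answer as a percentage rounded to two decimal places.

81.36%

Ingrid reaches Auriga along 4 paths.
Via Ironvale: 75% × 18% = 13.5%.
Direct stake: 34% = 34%.
Via Ironvale → Tessera: 75% × 85% × 43% = 27.4125%.
Via Tessera: 15% × 43% = 6.45%.
Total: 13.5% + 34% + 27.4125% + 6.45% = 81.3625%.
Rounded: 81.36%.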